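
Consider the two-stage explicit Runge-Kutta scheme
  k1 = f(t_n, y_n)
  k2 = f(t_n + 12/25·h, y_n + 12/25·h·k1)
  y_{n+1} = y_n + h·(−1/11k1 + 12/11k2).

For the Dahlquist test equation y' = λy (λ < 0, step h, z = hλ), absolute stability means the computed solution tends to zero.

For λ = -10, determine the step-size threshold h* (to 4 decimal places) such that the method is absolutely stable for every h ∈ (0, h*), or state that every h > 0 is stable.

On y'=λy, z=hλ:
  k1=λy_n ⇒ h·k1=z·y_n;  k2=λ(1+12/25z)y_n ⇒ h·k2=z(1+12/25z)y_n
  y_{n+1}/y_n = 1 − 1/11z + 12/11z(1+12/25z) = 1 + z + 144/275z²
  Hence R(z) = 1 + z + 144/275z².

Solve |R(x)|<1 on ℝ⁻.
x=-0.66: |R|=0.5681
R=1: x+144/275x²=0 ⇒ x=−275/144=-1.9097; min R=1−1/(4·144/275)=0.5226>−1
Confirm numerically:
  x=-1.637: |R|=0.76622 <1
  x=-1.410: |R|=0.63104 <1
  x=-1.047: |R|=0.52701 <1
  x=-0.945: |R|=0.52262 <1
  x=-2.506: |R|=1.78246 >1
  x=-2.497: |R|=1.76788 >1
  x=-2.348: |R|=1.53886 >1
So |R|<1 on (-1.9097, 0).

(-1.9097,0); λ=-10 ⇒ h* = (275/144)/10 = 0.1910.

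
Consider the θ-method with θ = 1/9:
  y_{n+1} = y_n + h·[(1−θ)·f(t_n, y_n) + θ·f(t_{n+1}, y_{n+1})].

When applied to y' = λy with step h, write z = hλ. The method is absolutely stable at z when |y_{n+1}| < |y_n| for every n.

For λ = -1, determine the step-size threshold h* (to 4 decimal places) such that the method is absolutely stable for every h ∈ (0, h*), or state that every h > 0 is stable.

(-2.5714,0); λ=-1 ⇒ h* = (18/7)/1 = 2.5714.

Test eqn y'=λy, z=hλ:
  y_{n+1} = y_n + z·[8/9·y_n + 1/9·y_{n+1}] ⇒ (1 − 1/9z)y_{n+1} = (1 + 8/9z)y_n
  R(z) = (1 + 8/9z)/(1 − 1/9z).

Solve |R(x)|<1 on ℝ⁻.
x=-0.85: |R|=0.2234
R=−1: 1+8/9x = −1+1/9x ⇒ -7/9x=2 ⇒ x=2/(-7/9)=-2.5714
Confirm numerically:
  x=-2.497: |R|=0.95468 <1
  x=-2.484: |R|=0.94671 <1
  x=-2.068: |R|=0.68160 <1
  x=-1.903: |R|=0.57085 <1
  x=-2.883: |R|=1.18354 >1
  x=-2.784: |R|=1.12627 >1
  x=-2.758: |R|=1.11107 >1
So |R|<1 on (-2.5714, 0).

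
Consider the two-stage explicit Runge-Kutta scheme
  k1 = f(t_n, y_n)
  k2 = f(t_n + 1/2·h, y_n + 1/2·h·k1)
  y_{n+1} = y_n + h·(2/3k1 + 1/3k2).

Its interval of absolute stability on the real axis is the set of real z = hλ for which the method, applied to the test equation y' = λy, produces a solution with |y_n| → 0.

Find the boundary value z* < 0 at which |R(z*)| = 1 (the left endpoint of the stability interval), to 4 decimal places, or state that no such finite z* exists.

left endpoint -6.0000.

Set f=λy, z=hλ:
  k1=λy_n ⇒ h·k1=z·y_n;  k2=λ(1+1/2z)y_n ⇒ h·k2=z(1+1/2z)y_n
  y_{n+1}/y_n = 1 + 2/3z + 1/3z(1+1/2z) = 1 + z + 1/6z²
  ⇒ R(z) = 1 + z + 1/6z².

Find x<0 with |R(x)|<1.
x=-1.2: |R|=0.0400
R=1: x+1/6x²=0 ⇒ x=−6=-6.0000; min R=1−1/(4·1/6)=-0.5000>−1
Confirm numerically:
  x=-5.529: |R|=0.56597 <1
  x=-4.964: |R|=0.14288 <1
  x=-3.954: |R|=0.34831 <1
  x=-2.605: |R|=0.47400 <1
  x=-6.390: |R|=1.41535 >1
  x=-6.227: |R|=1.23559 >1
Interval (-6.0000, 0).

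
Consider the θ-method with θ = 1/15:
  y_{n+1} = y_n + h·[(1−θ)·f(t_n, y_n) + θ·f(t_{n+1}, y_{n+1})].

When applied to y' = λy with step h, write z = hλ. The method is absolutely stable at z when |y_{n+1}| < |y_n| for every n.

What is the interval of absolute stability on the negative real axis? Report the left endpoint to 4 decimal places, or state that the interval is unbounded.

(-2.3077, 0).

On y'=λy, z=hλ:
  y_{n+1} = y_n + z·[14/15·y_n + 1/15·y_{n+1}] ⇒ (1 − 1/15z)y_{n+1} = (1 + 14/15z)y_n
  R(z) = (1 + 14/15z)/(1 − 1/15z).

Find x<0 with |R(x)|<1.
x=-1.27: |R|=0.1709
R=−1: 1+14/15x = −1+1/15x ⇒ -13/15x=2 ⇒ x=2/(-13/15)=-2.3077
Confirm numerically:
  x=-1.688: |R|=0.51726 <1
  x=-1.575: |R|=0.42534 <1
  x=-1.399: |R|=0.27965 <1
  x=-2.572: |R|=1.19554 >1
  x=-2.478: |R|=1.12667 >1
So |R|<1 on (-2.3077, 0).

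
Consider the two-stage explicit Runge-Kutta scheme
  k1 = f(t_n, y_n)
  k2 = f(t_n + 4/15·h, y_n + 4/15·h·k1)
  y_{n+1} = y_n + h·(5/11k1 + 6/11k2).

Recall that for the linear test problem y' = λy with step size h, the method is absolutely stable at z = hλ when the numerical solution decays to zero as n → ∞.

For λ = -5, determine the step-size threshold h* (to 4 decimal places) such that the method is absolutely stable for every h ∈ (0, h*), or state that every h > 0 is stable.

On y'=λy, z=hλ:
  k1=λy_n ⇒ h·k1=z·y_n;  k2=λ(1+4/15z)y_n ⇒ h·k2=z(1+4/15z)y_n
  y_{n+1}/y_n = 1 + 5/11z + 6/11z(1+4/15z) = 1 + z + 8/55z²
  Hence R(z) = 1 + z + 8/55z².

Boundary: |R(x)|=1, x<0.
x=-1.39: |R|=0.1090
R=1: x+8/55x²=0 ⇒ x=−55/8=-6.8750; min R=1−1/(4·8/55)=-0.7188>−1
Confirm numerically:
  x=-5.641: |R|=0.01251 <1
  x=-4.870: |R|=0.42027 <1
  x=-3.749: |R|=0.70464 <1
  x=-7.278: |R|=1.42662 >1
  x=-7.072: |R|=1.20264 >1
  x=-6.975: |R|=1.10145 >1
Interval (-6.8750, 0).

(-6.8750,0); λ=-5 ⇒ h* = (55/8)/5 = 1.3750.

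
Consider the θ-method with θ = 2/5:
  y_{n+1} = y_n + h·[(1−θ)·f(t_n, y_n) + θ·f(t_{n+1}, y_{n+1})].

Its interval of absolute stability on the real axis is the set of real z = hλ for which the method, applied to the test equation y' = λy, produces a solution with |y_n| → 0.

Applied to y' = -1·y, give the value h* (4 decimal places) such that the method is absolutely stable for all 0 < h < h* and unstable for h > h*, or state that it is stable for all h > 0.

(-10.0000,0); λ=-1 ⇒ h* = (10)/1 = 10.0000.

On y'=λy, z=hλ:
  y_{n+1} = y_n + z·[3/5·y_n + 2/5·y_{n+1}] ⇒ (1 − 2/5z)y_{n+1} = (1 + 3/5z)y_n
  ⇒ R(z) = (1 + 3/5z)/(1 − 2/5z).

Find x<0 with |R(x)|<1.
x=-1.27: |R|=0.1578
R=−1: 1+3/5x = −1+2/5x ⇒ -1/5x=2 ⇒ x=2/(-1/5)=-10.0000
Confirm numerically:
  x=-7.158: |R|=0.85287 <1
  x=-6.882: |R|=0.83383 <1
  x=-5.328: |R|=0.70158 <1
  x=-4.928: |R|=0.65859 <1
  x=-10.543: |R|=1.02082 >1
  x=-10.382: |R|=1.01483 >1
Interval (-10.0000, 0).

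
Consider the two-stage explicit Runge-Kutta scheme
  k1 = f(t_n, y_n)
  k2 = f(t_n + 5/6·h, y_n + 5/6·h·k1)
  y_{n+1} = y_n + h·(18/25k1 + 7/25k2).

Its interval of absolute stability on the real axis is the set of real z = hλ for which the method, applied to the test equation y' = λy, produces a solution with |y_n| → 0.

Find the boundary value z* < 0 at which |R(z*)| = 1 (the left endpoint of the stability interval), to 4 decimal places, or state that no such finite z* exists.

Set f=λy, z=hλ:
  k1=λy_n ⇒ h·k1=z·y_n;  k2=λ(1+5/6z)y_n ⇒ h·k2=z(1+5/6z)y_n
  y_{n+1}/y_n = 1 + 18/25z + 7/25z(1+5/6z) = 1 + z + 7/30z²
  ⇒ R(z) = 1 + z + 7/30z².

Boundary: |R(x)|=1, x<0.
x=-1.75: |R|=0.0354
R=1: x+7/30x²=0 ⇒ x=−30/7=-4.2857; min R=1−1/(4·7/30)=-0.0714>−1
Confirm numerically:
  x=-4.005: |R|=0.73767 <1
  x=-3.116: |R|=0.14954 <1
  x=-2.977: |R|=0.09092 <1
  x=-1.951: |R|=0.06284 <1
  x=-4.807: |R|=1.58469 >1
  x=-4.414: |R|=1.13213 >1
So |R|<1 on (-4.2857, 0).

z* = -4.2857.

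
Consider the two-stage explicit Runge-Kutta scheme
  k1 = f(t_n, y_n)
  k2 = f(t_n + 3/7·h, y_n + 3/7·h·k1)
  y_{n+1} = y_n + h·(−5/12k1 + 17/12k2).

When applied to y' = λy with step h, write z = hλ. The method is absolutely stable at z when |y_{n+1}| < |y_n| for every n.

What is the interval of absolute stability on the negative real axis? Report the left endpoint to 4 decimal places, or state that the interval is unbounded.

z∈(-1.6471,0).

Set f=λy, z=hλ:
  k1=λy_n ⇒ h·k1=z·y_n;  k2=λ(1+3/7z)y_n ⇒ h·k2=z(1+3/7z)y_n
  y_{n+1}/y_n = 1 − 5/12z + 17/12z(1+3/7z) = 1 + z + 17/28z²
  so R(z) = 1 + z + 17/28z².

Find x<0 with |R(x)|<1.
x=-0.58: |R|=0.6242
R=1: x+17/28x²=0 ⇒ x=−28/17=-1.6471; min R=1−1/(4·17/28)=0.5882>−1
Confirm numerically:
  x=-1.561: |R|=0.91844 <1
  x=-1.499: |R|=0.86525 <1
  x=-1.049: |R|=0.61910 <1
  x=-0.863: |R|=0.58918 <1
  x=-1.883: |R|=1.26974 >1
  x=-1.770: |R|=1.13212 >1
  x=-1.746: |R|=1.10488 >1
Stable set (-1.6471, 0).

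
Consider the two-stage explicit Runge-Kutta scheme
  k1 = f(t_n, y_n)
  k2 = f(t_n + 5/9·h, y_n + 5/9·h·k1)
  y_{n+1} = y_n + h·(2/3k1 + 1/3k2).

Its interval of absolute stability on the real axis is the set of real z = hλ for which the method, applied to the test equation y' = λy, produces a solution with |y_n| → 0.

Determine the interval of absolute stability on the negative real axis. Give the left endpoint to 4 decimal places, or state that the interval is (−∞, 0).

(-5.4000, 0).

Set f=λy, z=hλ:
  k1=λy_n ⇒ h·k1=z·y_n;  k2=λ(1+5/9z)y_n ⇒ h·k2=z(1+5/9z)y_n
  y_{n+1}/y_n = 1 + 2/3z + 1/3z(1+5/9z) = 1 + z + 5/27z²
  R(z) = 1 + z + 5/27z².

Solve |R(x)|<1 on ℝ⁻.
x=-1.24: |R|=0.0447
R=1: x+5/27x²=0 ⇒ x=−27/5=-5.4000; min R=1−1/(4·5/27)=-0.3500>−1
Confirm numerically:
  x=-4.916: |R|=0.55938 <1
  x=-4.850: |R|=0.50602 <1
  x=-3.167: |R|=0.30961 <1
  x=-3.007: |R|=0.33255 <1
  x=-5.765: |R|=1.38967 >1
  x=-5.627: |R|=1.23654 >1
So |R|<1 on (-5.4000, 0).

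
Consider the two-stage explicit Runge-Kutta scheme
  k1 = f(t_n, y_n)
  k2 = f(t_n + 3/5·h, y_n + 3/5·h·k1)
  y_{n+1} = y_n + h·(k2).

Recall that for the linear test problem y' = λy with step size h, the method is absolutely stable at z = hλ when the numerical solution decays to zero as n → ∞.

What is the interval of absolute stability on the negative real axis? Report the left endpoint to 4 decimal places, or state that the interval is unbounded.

On y'=λy, z=hλ:
  k1=λy_n ⇒ h·k1=z·y_n;  k2=λ(1+3/5z)y_n ⇒ h·k2=z(1+3/5z)y_n
  y_{n+1}/y_n = 1 + z(1+3/5z) = 1 + z + 3/5z²
  ⇒ R(z) = 1 + z + 3/5z².

Boundary: |R(x)|=1, x<0.
x=-0.57: |R|=0.6249
R=1: x+3/5x²=0 ⇒ x=−5/3=-1.6667; min R=1−1/(4·3/5)=0.5833>−1
Confirm numerically:
  x=-1.219: |R|=0.67258 <1
  x=-1.062: |R|=0.61471 <1
  x=-0.970: |R|=0.59454 <1
  x=-2.125: |R|=1.58437 >1
  x=-1.771: |R|=1.11086 >1
So |R|<1 on (-1.6667, 0).

z∈(-1.6667,0).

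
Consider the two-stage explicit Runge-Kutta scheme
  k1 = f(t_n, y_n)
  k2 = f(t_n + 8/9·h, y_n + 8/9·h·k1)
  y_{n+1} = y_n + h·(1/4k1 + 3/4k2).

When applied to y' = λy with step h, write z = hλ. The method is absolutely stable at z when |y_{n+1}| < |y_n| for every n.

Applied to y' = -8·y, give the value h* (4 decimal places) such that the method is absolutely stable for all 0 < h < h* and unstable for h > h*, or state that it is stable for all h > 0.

(-1.5000,0); λ=-8 ⇒ h* = (3/2)/8 = 0.1875.

Test eqn y'=λy, z=hλ:
  k1=λy_n ⇒ h·k1=z·y_n;  k2=λ(1+8/9z)y_n ⇒ h·k2=z(1+8/9z)y_n
  y_{n+1}/y_n = 1 + 1/4z + 3/4z(1+8/9z) = 1 + z + 2/3z²
  R(z) = 1 + z + 2/3z².

Need |R(x)|<1, x<0.
x=-1.58: |R|=1.0843
R=1: x+2/3x²=0 ⇒ x=−3/2=-1.5000; min R=1−1/(4·2/3)=0.6250>−1
Confirm numerically:
  x=-1.452: |R|=0.95354 <1
  x=-1.198: |R|=0.75880 <1
  x=-0.769: |R|=0.62524 <1
  x=-1.924: |R|=1.54385 >1
  x=-1.522: |R|=1.02232 >1
Stable set (-1.5000, 0).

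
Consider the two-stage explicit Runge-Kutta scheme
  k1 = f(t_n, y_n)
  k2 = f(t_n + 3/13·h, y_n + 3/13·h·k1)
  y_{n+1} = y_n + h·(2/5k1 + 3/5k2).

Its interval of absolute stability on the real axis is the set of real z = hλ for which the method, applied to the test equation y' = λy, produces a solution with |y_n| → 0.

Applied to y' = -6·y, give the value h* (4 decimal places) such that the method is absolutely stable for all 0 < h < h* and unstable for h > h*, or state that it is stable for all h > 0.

(-7.2222,0); λ=-6 ⇒ h* = (65/9)/6 = 1.2037.

Test eqn y'=λy, z=hλ:
  k1=λy_n ⇒ h·k1=z·y_n;  k2=λ(1+3/13z)y_n ⇒ h·k2=z(1+3/13z)y_n
  y_{n+1}/y_n = 1 + 2/5z + 3/5z(1+3/13z) = 1 + z + 9/65z²
  Hence R(z) = 1 + z + 9/65z².

Boundary: |R(x)|=1, x<0.
x=-0.85: |R|=0.2500
R=1: x+9/65x²=0 ⇒ x=−65/9=-7.2222; min R=1−1/(4·9/65)=-0.8056>−1
Confirm numerically:
  x=-6.877: |R|=0.67128 <1
  x=-6.082: |R|=0.03979 <1
  x=-3.133: |R|=0.77390 <1
  x=-2.954: |R|=0.74577 <1
  x=-7.617: |R|=1.41636 >1
  x=-7.339: |R|=1.11867 >1
So |R|<1 on (-7.2222, 0).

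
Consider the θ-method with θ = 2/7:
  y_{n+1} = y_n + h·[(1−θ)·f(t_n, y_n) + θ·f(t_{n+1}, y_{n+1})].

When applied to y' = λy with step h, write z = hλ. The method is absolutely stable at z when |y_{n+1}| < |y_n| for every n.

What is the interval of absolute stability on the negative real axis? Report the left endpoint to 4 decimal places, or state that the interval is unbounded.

Test eqn y'=λy, z=hλ:
  y_{n+1} = y_n + z·[5/7·y_n + 2/7·y_{n+1}] ⇒ (1 − 2/7z)y_{n+1} = (1 + 5/7z)y_n
  R(z) = (1 + 5/7z)/(1 − 2/7z).

Solve |R(x)|<1 on ℝ⁻.
x=-0.45: |R|=0.6013
R=−1: 1+5/7x = −1+2/7x ⇒ -3/7x=2 ⇒ x=2/(-3/7)=-4.6667
Confirm numerically:
  x=-3.665: |R|=0.79030 <1
  x=-2.296: |R|=0.38647 <1
  x=-2.228: |R|=0.36138 <1
  x=-2.176: |R|=0.34179 <1
  x=-4.735: |R|=1.01245 >1
  x=-4.731: |R|=1.01172 >1
Interval (-4.6667, 0).

(-4.6667, 0).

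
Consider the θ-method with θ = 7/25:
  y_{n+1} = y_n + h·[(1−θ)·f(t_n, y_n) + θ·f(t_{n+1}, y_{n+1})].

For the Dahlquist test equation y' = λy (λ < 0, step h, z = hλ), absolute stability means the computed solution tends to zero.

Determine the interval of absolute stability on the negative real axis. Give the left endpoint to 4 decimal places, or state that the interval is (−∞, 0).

z∈(-4.5455,0).

With y'=λy (z=hλ):
  y_{n+1} = y_n + z·[18/25·y_n + 7/25·y_{n+1}] ⇒ (1 − 7/25z)y_{n+1} = (1 + 18/25z)y_n
  ⇒ R(z) = (1 + 18/25z)/(1 − 7/25z).

Find x<0 with |R(x)|<1.
x=-0.92: |R|=0.2684
R=−1: 1+18/25x = −1+7/25x ⇒ -11/25x=2 ⇒ x=2/(-11/25)=-4.5455
Confirm numerically:
  x=-4.205: |R|=0.93120 <1
  x=-3.672: |R|=0.81051 <1
  x=-3.279: |R|=0.70949 <1
  x=-4.792: |R|=1.04632 >1
  x=-4.645: |R|=1.01904 >1
Interval (-4.5455, 0).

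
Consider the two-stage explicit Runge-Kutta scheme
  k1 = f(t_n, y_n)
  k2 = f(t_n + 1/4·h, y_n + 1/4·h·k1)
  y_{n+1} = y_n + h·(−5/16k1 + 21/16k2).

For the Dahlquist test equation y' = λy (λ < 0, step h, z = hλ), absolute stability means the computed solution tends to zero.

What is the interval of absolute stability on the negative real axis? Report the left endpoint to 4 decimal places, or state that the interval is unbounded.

z∈(-3.0476,0).

On y'=λy, z=hλ:
  k1=λy_n ⇒ h·k1=z·y_n;  k2=λ(1+1/4z)y_n ⇒ h·k2=z(1+1/4z)y_n
  y_{n+1}/y_n = 1 − 5/16z + 21/16z(1+1/4z) = 1 + z + 21/64z²
  ⇒ R(z) = 1 + z + 21/64z².

Find x<0 with |R(x)|<1.
x=-0.33: |R|=0.7057
R=1: x+21/64x²=0 ⇒ x=−64/21=-3.0476; min R=1−1/(4·21/64)=0.2381>−1
Confirm numerically:
  x=-2.767: |R|=0.74522 <1
  x=-1.675: |R|=0.24560 <1
  x=-1.550: |R|=0.23832 <1
  x=-3.241: |R|=1.20565 >1
  x=-3.215: |R|=1.17657 >1
Stable set (-3.0476, 0).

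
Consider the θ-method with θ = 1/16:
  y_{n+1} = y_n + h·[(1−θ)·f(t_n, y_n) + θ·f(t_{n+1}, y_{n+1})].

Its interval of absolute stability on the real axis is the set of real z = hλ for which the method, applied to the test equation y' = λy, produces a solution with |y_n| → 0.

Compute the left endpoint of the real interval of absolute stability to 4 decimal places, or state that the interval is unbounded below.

With y'=λy (z=hλ):
  y_{n+1} = y_n + z·[15/16·y_n + 1/16·y_{n+1}] ⇒ (1 − 1/16z)y_{n+1} = (1 + 15/16z)y_n
  R(z) = (1 + 15/16z)/(1 − 1/16z).

Find x<0 with |R(x)|<1.
x=-1.67: |R|=0.5122
R=−1: 1+15/16x = −1+1/16x ⇒ -7/8x=2 ⇒ x=2/(-7/8)=-2.2857
Confirm numerically:
  x=-2.023: |R|=0.79593 <1
  x=-1.931: |R|=0.72305 <1
  x=-1.295: |R|=0.19803 <1
  x=-1.217: |R|=0.13098 <1
  x=-2.784: |R|=1.37138 >1
  x=-2.733: |R|=1.33428 >1
  x=-2.322: |R|=1.02773 >1
So |R|<1 on (-2.2857, 0).

z* = -2.2857.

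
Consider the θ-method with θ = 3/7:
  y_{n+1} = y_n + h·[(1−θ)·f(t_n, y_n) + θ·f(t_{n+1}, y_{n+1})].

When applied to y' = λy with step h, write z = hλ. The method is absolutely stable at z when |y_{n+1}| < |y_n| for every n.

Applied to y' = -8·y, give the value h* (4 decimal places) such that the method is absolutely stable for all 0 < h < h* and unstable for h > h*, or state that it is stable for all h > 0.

(-14.0000,0); λ=-8 ⇒ h* = (14)/8 = 1.7500.

Set f=λy, z=hλ:
  y_{n+1} = y_n + z·[4/7·y_n + 3/7·y_{n+1}] ⇒ (1 − 3/7z)y_{n+1} = (1 + 4/7z)y_n
  ⇒ R(z) = (1 + 4/7z)/(1 − 3/7z).

Find x<0 with |R(x)|<1.
x=-0.85: |R|=0.3770
R=−1: 1+4/7x = −1+3/7x ⇒ -1/7x=2 ⇒ x=2/(-1/7)=-14.0000
Confirm numerically:
  x=-13.163: |R|=0.98200 <1
  x=-7.921: |R|=0.80239 <1
  x=-7.847: |R|=0.79853 <1
  x=-6.385: |R|=0.70885 <1
  x=-14.270: |R|=1.00542 >1
  x=-14.119: |R|=1.00241 >1
So |R|<1 on (-14.0000, 0).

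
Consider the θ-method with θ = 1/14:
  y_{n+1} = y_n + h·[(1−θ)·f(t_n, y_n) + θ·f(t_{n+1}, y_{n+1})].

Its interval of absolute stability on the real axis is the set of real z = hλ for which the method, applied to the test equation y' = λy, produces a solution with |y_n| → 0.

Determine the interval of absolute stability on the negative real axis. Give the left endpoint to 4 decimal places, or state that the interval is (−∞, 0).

With y'=λy (z=hλ):
  y_{n+1} = y_n + z·[13/14·y_n + 1/14·y_{n+1}] ⇒ (1 − 1/14z)y_{n+1} = (1 + 13/14z)y_n
  ⇒ R(z) = (1 + 13/14z)/(1 − 1/14z).

Need |R(x)|<1, x<0.
x=-1.79: |R|=0.5871
R=−1: 1+13/14x = −1+1/14x ⇒ -6/7x=2 ⇒ x=2/(-6/7)=-2.3333
Confirm numerically:
  x=-1.607: |R|=0.44153 <1
  x=-1.587: |R|=0.42542 <1
  x=-0.941: |R|=0.11827 <1
  x=-2.575: |R|=1.17496 >1
  x=-2.534: |R|=1.14564 >1
  x=-2.423: |R|=1.06552 >1
Stable set (-2.3333, 0).

z∈(-2.3333,0).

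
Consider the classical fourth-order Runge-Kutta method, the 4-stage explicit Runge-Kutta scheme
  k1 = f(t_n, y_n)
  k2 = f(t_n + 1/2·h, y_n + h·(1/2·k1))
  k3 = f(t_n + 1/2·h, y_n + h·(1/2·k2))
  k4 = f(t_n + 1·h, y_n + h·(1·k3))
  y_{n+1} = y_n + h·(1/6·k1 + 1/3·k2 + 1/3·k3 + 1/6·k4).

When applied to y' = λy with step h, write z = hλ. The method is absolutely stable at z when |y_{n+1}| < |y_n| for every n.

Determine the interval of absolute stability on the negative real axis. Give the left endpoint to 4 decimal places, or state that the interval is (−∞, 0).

On y'=λy, z=hλ:
  order 4, 4-stage ⇒ R(z)=1+z+z^2/2+z^3/6+z^4/24
  (e.g. R(-0.9)=0.41084, |R|=0.41084)

Boundary: |R(x)|=1, x<0.
x=-0.9: |R|=0.4108
|R(-2)|=0.3333 |R(-1.29)|=0.2997 |R(-1.03)|=0.3652
Bisect:
  x_lo=-3.6667 |R|=3.3710  x_hi=-0.3942 |R|=0.6743
  mid=-2.03043 |R|=0.34395 →hi
  mid=-2.84857 |R|=1.09967 →lo
  mid=-2.43950 |R|=0.59212 →hi
  mid=-2.64404 |R|=0.80709 →hi
  mid=-2.74630 |R|=0.94279 →hi
  mid=-2.79744 |R|=1.01846 →lo
  mid=-2.77187 |R|=0.97995 →hi
  mid=-2.78465 |R|=0.99903 →hi
  mid=-2.79104 |R|=1.00870 →lo
  mid=-2.78785 |R|=1.00386 →lo
  ...
  [-2.78545,-2.78525] ⇒ x*=-2.7853
Stable set (-2.7853, 0).

z∈(-2.7853,0).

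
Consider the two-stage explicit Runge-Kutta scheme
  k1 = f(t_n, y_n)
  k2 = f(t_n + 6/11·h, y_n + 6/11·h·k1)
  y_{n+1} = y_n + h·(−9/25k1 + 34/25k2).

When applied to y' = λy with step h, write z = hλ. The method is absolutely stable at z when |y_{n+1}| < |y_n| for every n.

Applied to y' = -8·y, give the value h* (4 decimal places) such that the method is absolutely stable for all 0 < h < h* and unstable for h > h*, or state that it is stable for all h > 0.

On y'=λy, z=hλ:
  k1=λy_n ⇒ h·k1=z·y_n;  k2=λ(1+6/11z)y_n ⇒ h·k2=z(1+6/11z)y_n
  y_{n+1}/y_n = 1 − 9/25z + 34/25z(1+6/11z) = 1 + z + 204/275z²
  R(z) = 1 + z + 204/275z².

Solve |R(x)|<1 on ℝ⁻.
x=-0.34: |R|=0.7458
R=1: x+204/275x²=0 ⇒ x=−275/204=-1.3480; min R=1−1/(4·204/275)=0.6630>−1
Confirm numerically:
  x=-1.326: |R|=0.97832 <1
  x=-0.954: |R|=0.72114 <1
  x=-0.885: |R|=0.69601 <1
  x=-0.875: |R|=0.69295 <1
  x=-1.695: |R|=1.43626 >1
  x=-1.676: |R|=1.40775 >1
  x=-1.405: |R|=1.05937 >1
Interval (-1.3480, 0).

(-1.3480,0); λ=-8 ⇒ h* = (275/204)/8 = 0.1685.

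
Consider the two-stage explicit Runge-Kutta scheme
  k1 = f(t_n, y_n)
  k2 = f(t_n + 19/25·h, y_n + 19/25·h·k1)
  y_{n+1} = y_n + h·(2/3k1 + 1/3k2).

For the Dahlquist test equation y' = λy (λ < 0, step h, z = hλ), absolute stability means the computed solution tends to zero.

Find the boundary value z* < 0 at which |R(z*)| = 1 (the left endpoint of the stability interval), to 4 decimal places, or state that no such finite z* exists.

Set f=λy, z=hλ:
  k1=λy_n ⇒ h·k1=z·y_n;  k2=λ(1+19/25z)y_n ⇒ h·k2=z(1+19/25z)y_n
  y_{n+1}/y_n = 1 + 2/3z + 1/3z(1+19/25z) = 1 + z + 19/75z²
  Hence R(z) = 1 + z + 19/75z².

Boundary: |R(x)|=1, x<0.
x=-0.87: |R|=0.3217
R=1: x+19/75x²=0 ⇒ x=−75/19=-3.9474; min R=1−1/(4·19/75)=0.0132>−1
Confirm numerically:
  x=-2.769: |R|=0.17340 <1
  x=-2.143: |R|=0.02042 <1
  x=-1.754: |R|=0.02538 <1
  x=-4.448: |R|=1.56413 >1
  x=-4.389: |R|=1.49104 >1
  x=-4.122: |R|=1.18236 >1
Interval (-3.9474, 0).

left endpoint -3.9474.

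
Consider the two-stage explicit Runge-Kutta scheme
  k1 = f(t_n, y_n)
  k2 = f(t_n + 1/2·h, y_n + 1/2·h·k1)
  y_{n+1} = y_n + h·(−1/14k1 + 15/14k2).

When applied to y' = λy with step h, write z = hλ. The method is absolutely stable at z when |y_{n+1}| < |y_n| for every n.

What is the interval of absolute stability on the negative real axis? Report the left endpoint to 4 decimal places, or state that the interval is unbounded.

(-1.8667, 0).

Test eqn y'=λy, z=hλ:
  k1=λy_n ⇒ h·k1=z·y_n;  k2=λ(1+1/2z)y_n ⇒ h·k2=z(1+1/2z)y_n
  y_{n+1}/y_n = 1 − 1/14z + 15/14z(1+1/2z) = 1 + z + 15/28z²
  Hence R(z) = 1 + z + 15/28z².

Boundary: |R(x)|=1, x<0.
x=-1.01: |R|=0.5365
R=1: x+15/28x²=0 ⇒ x=−28/15=-1.8667; min R=1−1/(4·15/28)=0.5333>−1
Confirm numerically:
  x=-1.389: |R|=0.64456 <1
  x=-0.999: |R|=0.53564 <1
  x=-0.987: |R|=0.53488 <1
  x=-1.970: |R|=1.10905 >1
  x=-1.948: |R|=1.08488 >1
Stable set (-1.8667, 0).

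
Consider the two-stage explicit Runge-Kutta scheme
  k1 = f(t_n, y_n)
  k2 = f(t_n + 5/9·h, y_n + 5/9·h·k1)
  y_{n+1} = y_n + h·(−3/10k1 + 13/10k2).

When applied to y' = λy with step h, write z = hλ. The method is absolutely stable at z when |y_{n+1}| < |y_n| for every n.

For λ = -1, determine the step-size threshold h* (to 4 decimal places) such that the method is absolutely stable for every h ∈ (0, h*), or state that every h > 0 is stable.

(-1.3846,0); λ=-1 ⇒ h* = (18/13)/1 = 1.3846.

Test eqn y'=λy, z=hλ:
  k1=λy_n ⇒ h·k1=z·y_n;  k2=λ(1+5/9z)y_n ⇒ h·k2=z(1+5/9z)y_n
  y_{n+1}/y_n = 1 − 3/10z + 13/10z(1+5/9z) = 1 + z + 13/18z²
  so R(z) = 1 + z + 13/18z².

Solve |R(x)|<1 on ℝ⁻.
x=-1.26: |R|=0.8866
R=1: x+13/18x²=0 ⇒ x=−18/13=-1.3846; min R=1−1/(4·13/18)=0.6538>−1
Confirm numerically:
  x=-0.863: |R|=0.67489 <1
  x=-0.818: |R|=0.66526 <1
  x=-0.766: |R|=0.65777 <1
  x=-0.609: |R|=0.65886 <1
  x=-1.796: |R|=1.53361 >1
  x=-1.677: |R|=1.35413 >1
  x=-1.454: |R|=1.07286 >1
Stable set (-1.3846, 0).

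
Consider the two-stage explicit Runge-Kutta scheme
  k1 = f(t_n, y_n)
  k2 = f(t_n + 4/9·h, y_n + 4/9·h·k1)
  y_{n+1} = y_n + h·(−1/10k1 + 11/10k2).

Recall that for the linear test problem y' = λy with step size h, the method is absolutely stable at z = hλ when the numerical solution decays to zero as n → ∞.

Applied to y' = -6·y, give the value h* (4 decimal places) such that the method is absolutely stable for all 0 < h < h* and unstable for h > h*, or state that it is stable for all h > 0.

(-2.0455,0); λ=-6 ⇒ h* = (45/22)/6 = 0.3409.

Test eqn y'=λy, z=hλ:
  k1=λy_n ⇒ h·k1=z·y_n;  k2=λ(1+4/9z)y_n ⇒ h·k2=z(1+4/9z)y_n
  y_{n+1}/y_n = 1 − 1/10z + 11/10z(1+4/9z) = 1 + z + 22/45z²
  ⇒ R(z) = 1 + z + 22/45z².

Boundary: |R(x)|=1, x<0.
x=-1.6: |R|=0.6516
R=1: x+22/45x²=0 ⇒ x=−45/22=-2.0455; min R=1−1/(4·22/45)=0.4886>−1
Confirm numerically:
  x=-1.791: |R|=0.77720 <1
  x=-1.503: |R|=0.60140 <1
  x=-1.331: |R|=0.53510 <1
  x=-2.285: |R|=1.26760 >1
  x=-2.084: |R|=1.03927 >1
So |R|<1 on (-2.0455, 0).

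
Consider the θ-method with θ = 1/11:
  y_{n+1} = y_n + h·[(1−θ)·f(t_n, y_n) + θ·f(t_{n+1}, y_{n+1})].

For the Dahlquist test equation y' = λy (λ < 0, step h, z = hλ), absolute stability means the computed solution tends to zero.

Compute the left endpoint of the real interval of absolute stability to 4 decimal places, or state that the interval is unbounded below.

left endpoint -2.4444.

Test eqn y'=λy, z=hλ:
  y_{n+1} = y_n + z·[10/11·y_n + 1/11·y_{n+1}] ⇒ (1 − 1/11z)y_{n+1} = (1 + 10/11z)y_n
  so R(z) = (1 + 10/11z)/(1 − 1/11z).

Boundary: |R(x)|=1, x<0.
x=-0.41: |R|=0.6047
R=−1: 1+10/11x = −1+1/11x ⇒ -9/11x=2 ⇒ x=2/(-9/11)=-2.4444
Confirm numerically:
  x=-2.190: |R|=0.82638 <1
  x=-1.048: |R|=0.04316 <1
  x=-1.011: |R|=0.07410 <1
  x=-0.999: |R|=0.08417 <1
  x=-2.604: |R|=1.10556 >1
  x=-2.535: |R|=1.06021 >1
  x=-2.496: |R|=1.03438 >1
Interval (-2.4444, 0).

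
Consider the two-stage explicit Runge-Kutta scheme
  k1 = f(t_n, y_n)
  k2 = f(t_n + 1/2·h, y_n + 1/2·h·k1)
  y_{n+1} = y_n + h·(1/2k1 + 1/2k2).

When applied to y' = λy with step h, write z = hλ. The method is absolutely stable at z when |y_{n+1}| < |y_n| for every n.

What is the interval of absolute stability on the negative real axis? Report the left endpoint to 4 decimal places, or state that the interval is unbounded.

(-4.0000, 0).

On y'=λy, z=hλ:
  k1=λy_n ⇒ h·k1=z·y_n;  k2=λ(1+1/2z)y_n ⇒ h·k2=z(1+1/2z)y_n
  y_{n+1}/y_n = 1 + 1/2z + 1/2z(1+1/2z) = 1 + z + 1/4z²
  ⇒ R(z) = 1 + z + 1/4z².

Find x<0 with |R(x)|<1.
x=-1.36: |R|=0.1024
R=1: x+1/4x²=0 ⇒ x=−4=-4.0000; min R=1−1/(4·1/4)=0.0000>−1
Confirm numerically:
  x=-3.273: |R|=0.40513 <1
  x=-2.917: |R|=0.21022 <1
  x=-2.493: |R|=0.06076 <1
  x=-4.425: |R|=1.47016 >1
  x=-4.295: |R|=1.31676 >1
  x=-4.056: |R|=1.05678 >1
So |R|<1 on (-4.0000, 0).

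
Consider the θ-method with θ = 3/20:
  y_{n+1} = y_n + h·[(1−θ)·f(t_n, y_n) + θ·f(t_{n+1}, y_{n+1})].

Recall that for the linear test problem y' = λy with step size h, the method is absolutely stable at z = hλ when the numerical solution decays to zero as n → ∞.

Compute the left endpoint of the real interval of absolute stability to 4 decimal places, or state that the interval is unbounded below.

With y'=λy (z=hλ):
  y_{n+1} = y_n + z·[17/20·y_n + 3/20·y_{n+1}] ⇒ (1 − 3/20z)y_{n+1} = (1 + 17/20z)y_n
  R(z) = (1 + 17/20z)/(1 − 3/20z).

Find x<0 with |R(x)|<1.
x=-1.03: |R|=0.1078
R=−1: 1+17/20x = −1+3/20x ⇒ -7/10x=2 ⇒ x=2/(-7/10)=-2.8571
Confirm numerically:
  x=-2.813: |R|=0.97827 <1
  x=-2.212: |R|=0.66091 <1
  x=-1.358: |R|=0.12819 <1
  x=-3.284: |R|=1.20019 >1
  x=-3.037: |R|=1.08650 >1
So |R|<1 on (-2.8571, 0).

z* = -2.8571.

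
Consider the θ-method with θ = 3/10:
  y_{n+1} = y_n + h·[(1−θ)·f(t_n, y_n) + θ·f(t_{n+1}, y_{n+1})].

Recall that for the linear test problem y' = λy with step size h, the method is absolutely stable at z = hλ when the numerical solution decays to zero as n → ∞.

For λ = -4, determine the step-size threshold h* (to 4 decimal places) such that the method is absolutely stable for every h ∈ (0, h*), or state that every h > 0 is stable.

Test eqn y'=λy, z=hλ:
  y_{n+1} = y_n + z·[7/10·y_n + 3/10·y_{n+1}] ⇒ (1 − 3/10z)y_{n+1} = (1 + 7/10z)y_n
  R(z) = (1 + 7/10z)/(1 − 3/10z).

Boundary: |R(x)|=1, x<0.
x=-0.97: |R|=0.2486
R=−1: 1+7/10x = −1+3/10x ⇒ -2/5x=2 ⇒ x=2/(-2/5)=-5.0000
Confirm numerically:
  x=-4.771: |R|=0.96232 <1
  x=-4.387: |R|=0.89413 <1
  x=-2.919: |R|=0.55622 <1
  x=-2.604: |R|=0.46194 <1
  x=-5.559: |R|=1.08382 >1
  x=-5.339: |R|=1.05212 >1
  x=-5.138: |R|=1.02172 >1
Stable set (-5.0000, 0).

(-5.0000,0); λ=-4 ⇒ h* = (5)/4 = 1.2500.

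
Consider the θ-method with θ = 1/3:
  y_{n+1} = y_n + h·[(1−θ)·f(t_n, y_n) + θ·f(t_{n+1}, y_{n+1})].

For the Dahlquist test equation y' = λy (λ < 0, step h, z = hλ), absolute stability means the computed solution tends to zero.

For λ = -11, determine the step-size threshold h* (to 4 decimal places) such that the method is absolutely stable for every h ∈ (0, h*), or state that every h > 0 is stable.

Test eqn y'=λy, z=hλ:
  y_{n+1} = y_n + z·[2/3·y_n + 1/3·y_{n+1}] ⇒ (1 − 1/3z)y_{n+1} = (1 + 2/3z)y_n
  so R(z) = (1 + 2/3z)/(1 − 1/3z).

Boundary: |R(x)|=1, x<0.
x=-0.68: |R|=0.4457
R=−1: 1+2/3x = −1+1/3x ⇒ -1/3x=2 ⇒ x=2/(-1/3)=-6.0000
Confirm numerically:
  x=-5.941: |R|=0.99340 <1
  x=-5.535: |R|=0.94552 <1
  x=-4.266: |R|=0.76135 <1
  x=-2.928: |R|=0.48178 <1
  x=-6.534: |R|=1.05601 >1
  x=-6.327: |R|=1.03506 >1
  x=-6.095: |R|=1.01045 >1
Interval (-6.0000, 0).

(-6.0000,0); λ=-11 ⇒ h* = (6)/11 = 0.5455.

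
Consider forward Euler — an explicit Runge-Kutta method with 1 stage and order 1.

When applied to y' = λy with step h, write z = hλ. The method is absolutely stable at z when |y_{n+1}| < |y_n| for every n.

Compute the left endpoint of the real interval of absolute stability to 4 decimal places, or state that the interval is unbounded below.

z* = -2.0000.

With y'=λy (z=hλ):
  order 1, 1-stage ⇒ R(z)=1+z
  (e.g. R(-1.06)=-0.06000, |R|=0.06000)

Boundary: |R(x)|=1, x<0.
x=-1.06: |R|=0.0600
|R(-2.15)|=1.1500 |R(-1.92)|=0.9200 |R(-0.75)|=0.2500
Bisect:
  x_lo=-2.3676 |R|=1.3676  x_hi=-0.2973 |R|=0.7027
  mid=-1.33243 |R|=0.33243 →hi
  mid=-1.85001 |R|=0.85001 →hi
  mid=-2.10880 |R|=1.10880 →lo
  mid=-1.97940 |R|=0.97940 →hi
  mid=-2.04410 |R|=1.04410 →lo
  mid=-2.01175 |R|=1.01175 →lo
  mid=-1.99558 |R|=0.99558 →hi
  mid=-2.00367 |R|=1.00367 →lo
  mid=-1.99962 |R|=0.99962 →hi
  ...
  [-2.00000,-1.99988] ⇒ x*=-2.0000
Interval (-2.0000, 0).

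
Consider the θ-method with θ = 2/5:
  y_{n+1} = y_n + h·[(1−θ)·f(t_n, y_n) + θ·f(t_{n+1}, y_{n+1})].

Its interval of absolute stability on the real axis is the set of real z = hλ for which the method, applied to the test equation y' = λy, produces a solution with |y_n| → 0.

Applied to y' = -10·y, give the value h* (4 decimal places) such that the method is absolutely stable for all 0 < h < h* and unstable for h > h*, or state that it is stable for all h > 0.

(-10.0000,0); λ=-10 ⇒ h* = (10)/10 = 1.0000.

On y'=λy, z=hλ:
  y_{n+1} = y_n + z·[3/5·y_n + 2/5·y_{n+1}] ⇒ (1 − 2/5z)y_{n+1} = (1 + 3/5z)y_n
  Hence R(z) = (1 + 3/5z)/(1 − 2/5z).

Need |R(x)|<1, x<0.
x=-1.41: |R|=0.0985
R=−1: 1+3/5x = −1+2/5x ⇒ -1/5x=2 ⇒ x=2/(-1/5)=-10.0000
Confirm numerically:
  x=-8.063: |R|=0.90831 <1
  x=-5.847: |R|=0.75123 <1
  x=-5.030: |R|=0.66999 <1
  x=-4.536: |R|=0.61171 <1
  x=-10.547: |R|=1.02096 >1
  x=-10.370: |R|=1.01437 >1
Interval (-10.0000, 0).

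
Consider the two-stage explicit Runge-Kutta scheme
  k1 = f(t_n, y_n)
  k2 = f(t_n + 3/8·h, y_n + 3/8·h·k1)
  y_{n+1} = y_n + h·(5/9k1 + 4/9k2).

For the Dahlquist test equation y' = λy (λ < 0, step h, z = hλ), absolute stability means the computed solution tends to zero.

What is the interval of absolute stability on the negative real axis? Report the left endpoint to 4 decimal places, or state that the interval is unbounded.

(-6.0000, 0).

On y'=λy, z=hλ:
  k1=λy_n ⇒ h·k1=z·y_n;  k2=λ(1+3/8z)y_n ⇒ h·k2=z(1+3/8z)y_n
  y_{n+1}/y_n = 1 + 5/9z + 4/9z(1+3/8z) = 1 + z + 1/6z²
  so R(z) = 1 + z + 1/6z².

Solve |R(x)|<1 on ℝ⁻.
x=-1.74: |R|=0.2354
R=1: x+1/6x²=0 ⇒ x=−6=-6.0000; min R=1−1/(4·1/6)=-0.5000>−1
Confirm numerically:
  x=-4.296: |R|=0.22006 <1
  x=-3.935: |R|=0.35430 <1
  x=-3.100: |R|=0.49833 <1
  x=-2.845: |R|=0.49600 <1
  x=-6.503: |R|=1.54517 >1
  x=-6.124: |R|=1.12656 >1
Stable set (-6.0000, 0).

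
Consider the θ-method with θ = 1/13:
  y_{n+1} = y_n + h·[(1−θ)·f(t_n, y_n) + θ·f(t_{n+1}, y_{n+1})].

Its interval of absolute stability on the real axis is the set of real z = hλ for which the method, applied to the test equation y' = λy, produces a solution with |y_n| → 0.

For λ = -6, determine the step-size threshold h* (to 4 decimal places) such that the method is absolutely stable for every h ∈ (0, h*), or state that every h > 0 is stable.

(-2.3636,0); λ=-6 ⇒ h* = (26/11)/6 = 0.3939.

Test eqn y'=λy, z=hλ:
  y_{n+1} = y_n + z·[12/13·y_n + 1/13·y_{n+1}] ⇒ (1 − 1/13z)y_{n+1} = (1 + 12/13z)y_n
  ⇒ R(z) = (1 + 12/13z)/(1 − 1/13z).

Solve |R(x)|<1 on ℝ⁻.
x=-1.56: |R|=0.3929
R=−1: 1+12/13x = −1+1/13x ⇒ -11/13x=2 ⇒ x=2/(-11/13)=-2.3636
Confirm numerically:
  x=-2.137: |R|=0.83530 <1
  x=-1.648: |R|=0.46259 <1
  x=-1.090: |R|=0.00568 <1
  x=-1.051: |R|=0.02761 <1
  x=-2.891: |R|=1.36505 >1
  x=-2.456: |R|=1.06573 >1
Stable set (-2.3636, 0).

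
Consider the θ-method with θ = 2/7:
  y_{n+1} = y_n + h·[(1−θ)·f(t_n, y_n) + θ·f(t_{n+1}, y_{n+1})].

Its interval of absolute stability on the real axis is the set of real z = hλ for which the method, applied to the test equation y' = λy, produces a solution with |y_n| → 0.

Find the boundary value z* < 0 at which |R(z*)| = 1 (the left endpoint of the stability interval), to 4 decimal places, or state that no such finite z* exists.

z* = -4.6667.

Test eqn y'=λy, z=hλ:
  y_{n+1} = y_n + z·[5/7·y_n + 2/7·y_{n+1}] ⇒ (1 − 2/7z)y_{n+1} = (1 + 5/7z)y_n
  so R(z) = (1 + 5/7z)/(1 − 2/7z).

Solve |R(x)|<1 on ℝ⁻.
x=-0.91: |R|=0.2778
R=−1: 1+5/7x = −1+2/7x ⇒ -3/7x=2 ⇒ x=2/(-3/7)=-4.6667
Confirm numerically:
  x=-4.044: |R|=0.87619 <1
  x=-2.982: |R|=0.61015 <1
  x=-2.636: |R|=0.50359 <1
  x=-5.027: |R|=1.06339 >1
  x=-4.793: |R|=1.02285 >1
Stable set (-4.6667, 0).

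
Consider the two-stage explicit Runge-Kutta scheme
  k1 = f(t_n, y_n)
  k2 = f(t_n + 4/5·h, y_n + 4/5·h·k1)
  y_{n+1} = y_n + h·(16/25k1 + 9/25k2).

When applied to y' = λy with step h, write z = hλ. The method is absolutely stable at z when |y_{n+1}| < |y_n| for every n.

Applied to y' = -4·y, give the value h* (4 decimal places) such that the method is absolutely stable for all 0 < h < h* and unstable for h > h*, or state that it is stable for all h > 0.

(-3.4722,0); λ=-4 ⇒ h* = (125/36)/4 = 0.8681.

Set f=λy, z=hλ:
  k1=λy_n ⇒ h·k1=z·y_n;  k2=λ(1+4/5z)y_n ⇒ h·k2=z(1+4/5z)y_n
  y_{n+1}/y_n = 1 + 16/25z + 9/25z(1+4/5z) = 1 + z + 36/125z²
  Hence R(z) = 1 + z + 36/125z².

Find x<0 with |R(x)|<1.
x=-1.12: |R|=0.2413
R=1: x+36/125x²=0 ⇒ x=−125/36=-3.4722; min R=1−1/(4·36/125)=0.1319>−1
Confirm numerically:
  x=-3.190: |R|=0.74072 <1
  x=-3.038: |R|=0.62008 <1
  x=-1.999: |R|=0.15185 <1
  x=-1.934: |R|=0.14322 <1
  x=-3.955: |R|=1.54990 >1
  x=-3.913: |R|=1.49673 >1
  x=-3.824: |R|=1.38742 >1
Interval (-3.4722, 0).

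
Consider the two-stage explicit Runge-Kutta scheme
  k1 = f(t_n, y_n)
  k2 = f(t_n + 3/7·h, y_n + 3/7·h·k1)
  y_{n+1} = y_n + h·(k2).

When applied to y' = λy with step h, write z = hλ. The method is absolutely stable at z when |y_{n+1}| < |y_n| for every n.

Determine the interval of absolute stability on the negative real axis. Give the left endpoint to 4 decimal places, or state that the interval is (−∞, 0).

(-2.3333, 0).

With y'=λy (z=hλ):
  k1=λy_n ⇒ h·k1=z·y_n;  k2=λ(1+3/7z)y_n ⇒ h·k2=z(1+3/7z)y_n
  y_{n+1}/y_n = 1 + z(1+3/7z) = 1 + z + 3/7z²
  Hence R(z) = 1 + z + 3/7z².

Need |R(x)|<1, x<0.
x=-0.44: |R|=0.6430
R=1: x+3/7x²=0 ⇒ x=−7/3=-2.3333; min R=1−1/(4·3/7)=0.4167>−1
Confirm numerically:
  x=-1.699: |R|=0.53811 <1
  x=-1.500: |R|=0.46429 <1
  x=-0.966: |R|=0.43392 <1
  x=-2.522: |R|=1.20392 >1
  x=-2.518: |R|=1.19928 >1
So |R|<1 on (-2.3333, 0).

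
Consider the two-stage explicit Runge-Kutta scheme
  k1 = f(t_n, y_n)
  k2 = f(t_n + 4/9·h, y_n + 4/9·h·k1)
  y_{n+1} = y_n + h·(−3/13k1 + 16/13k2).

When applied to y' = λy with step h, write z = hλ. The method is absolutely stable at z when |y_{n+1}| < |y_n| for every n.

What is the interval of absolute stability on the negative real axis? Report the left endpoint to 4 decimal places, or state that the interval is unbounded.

Test eqn y'=λy, z=hλ:
  k1=λy_n ⇒ h·k1=z·y_n;  k2=λ(1+4/9z)y_n ⇒ h·k2=z(1+4/9z)y_n
  y_{n+1}/y_n = 1 − 3/13z + 16/13z(1+4/9z) = 1 + z + 64/117z²
  R(z) = 1 + z + 64/117z².

Need |R(x)|<1, x<0.
x=-0.58: |R|=0.6040
R=1: x+64/117x²=0 ⇒ x=−117/64=-1.8281; min R=1−1/(4·64/117)=0.5430>−1
Confirm numerically:
  x=-1.604: |R|=0.80335 <1
  x=-1.082: |R|=0.55840 <1
  x=-1.043: |R|=0.55206 <1
  x=-2.254: |R|=1.52509 >1
  x=-2.170: |R|=1.40581 >1
Stable set (-1.8281, 0).

(-1.8281, 0).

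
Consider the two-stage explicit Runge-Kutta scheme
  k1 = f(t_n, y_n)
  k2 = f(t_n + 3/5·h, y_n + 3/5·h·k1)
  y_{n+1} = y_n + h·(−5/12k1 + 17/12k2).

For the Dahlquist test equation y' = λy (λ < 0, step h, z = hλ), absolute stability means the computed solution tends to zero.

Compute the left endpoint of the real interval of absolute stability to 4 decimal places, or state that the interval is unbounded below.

Set f=λy, z=hλ:
  k1=λy_n ⇒ h·k1=z·y_n;  k2=λ(1+3/5z)y_n ⇒ h·k2=z(1+3/5z)y_n
  y_{n+1}/y_n = 1 − 5/12z + 17/12z(1+3/5z) = 1 + z + 17/20z²
  so R(z) = 1 + z + 17/20z².

Find x<0 with |R(x)|<1.
x=-1.28: |R|=1.1126
R=1: x+17/20x²=0 ⇒ x=−20/17=-1.1765; min R=1−1/(4·17/20)=0.7059>−1
Confirm numerically:
  x=-1.001: |R|=0.85070 <1
  x=-0.698: |R|=0.71612 <1
  x=-0.482: |R|=0.71548 <1
  x=-1.572: |R|=1.52851 >1
  x=-1.243: |R|=1.07029 >1
So |R|<1 on (-1.1765, 0).

z* = -1.1765.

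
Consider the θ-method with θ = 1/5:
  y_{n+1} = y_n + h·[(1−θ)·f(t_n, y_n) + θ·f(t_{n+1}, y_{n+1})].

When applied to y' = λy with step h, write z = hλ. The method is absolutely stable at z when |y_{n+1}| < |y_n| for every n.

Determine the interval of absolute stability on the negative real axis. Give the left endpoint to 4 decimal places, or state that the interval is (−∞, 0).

With y'=λy (z=hλ):
  y_{n+1} = y_n + z·[4/5·y_n + 1/5·y_{n+1}] ⇒ (1 − 1/5z)y_{n+1} = (1 + 4/5z)y_n
  Hence R(z) = (1 + 4/5z)/(1 − 1/5z).

Find x<0 with |R(x)|<1.
x=-0.41: |R|=0.6211
R=−1: 1+4/5x = −1+1/5x ⇒ -3/5x=2 ⇒ x=2/(-3/5)=-3.3333
Confirm numerically:
  x=-2.529: |R|=0.67951 <1
  x=-2.390: |R|=0.61705 <1
  x=-2.322: |R|=0.58563 <1
  x=-3.716: |R|=1.13171 >1
  x=-3.648: |R|=1.10916 >1
  x=-3.452: |R|=1.04212 >1
So |R|<1 on (-3.3333, 0).

(-3.3333, 0).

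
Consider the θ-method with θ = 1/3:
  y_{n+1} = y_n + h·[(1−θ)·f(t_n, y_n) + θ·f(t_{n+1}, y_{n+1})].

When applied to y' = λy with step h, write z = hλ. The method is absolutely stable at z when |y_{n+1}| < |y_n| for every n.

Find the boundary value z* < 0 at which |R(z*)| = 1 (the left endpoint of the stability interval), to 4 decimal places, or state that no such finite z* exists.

left endpoint -6.0000.

Set f=λy, z=hλ:
  y_{n+1} = y_n + z·[2/3·y_n + 1/3·y_{n+1}] ⇒ (1 − 1/3z)y_{n+1} = (1 + 2/3z)y_n
  Hence R(z) = (1 + 2/3z)/(1 − 1/3z).

Boundary: |R(x)|=1, x<0.
x=-1.71: |R|=0.0892
R=−1: 1+2/3x = −1+1/3x ⇒ -1/3x=2 ⇒ x=2/(-1/3)=-6.0000
Confirm numerically:
  x=-5.856: |R|=0.98374 <1
  x=-5.562: |R|=0.94884 <1
  x=-4.765: |R|=0.84095 <1
  x=-3.624: |R|=0.64130 <1
  x=-6.544: |R|=1.05700 >1
  x=-6.393: |R|=1.04184 >1
  x=-6.026: |R|=1.00288 >1
Interval (-6.0000, 0).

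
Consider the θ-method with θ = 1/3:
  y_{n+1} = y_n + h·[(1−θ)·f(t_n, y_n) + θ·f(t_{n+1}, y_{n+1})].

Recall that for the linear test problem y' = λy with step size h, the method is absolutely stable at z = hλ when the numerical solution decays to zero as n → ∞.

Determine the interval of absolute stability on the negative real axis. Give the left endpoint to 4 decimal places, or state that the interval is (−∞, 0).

Test eqn y'=λy, z=hλ:
  y_{n+1} = y_n + z·[2/3·y_n + 1/3·y_{n+1}] ⇒ (1 − 1/3z)y_{n+1} = (1 + 2/3z)y_n
  ⇒ R(z) = (1 + 2/3z)/(1 − 1/3z).

Boundary: |R(x)|=1, x<0.
x=-0.98: |R|=0.2613
R=−1: 1+2/3x = −1+1/3x ⇒ -1/3x=2 ⇒ x=2/(-1/3)=-6.0000
Confirm numerically:
  x=-5.914: |R|=0.99035 <1
  x=-2.652: |R|=0.40764 <1
  x=-2.632: |R|=0.40199 <1
  x=-2.518: |R|=0.36897 <1
  x=-6.254: |R|=1.02745 >1
  x=-6.189: |R|=1.02057 >1
  x=-6.109: |R|=1.01197 >1
Interval (-6.0000, 0).

(-6.0000, 0).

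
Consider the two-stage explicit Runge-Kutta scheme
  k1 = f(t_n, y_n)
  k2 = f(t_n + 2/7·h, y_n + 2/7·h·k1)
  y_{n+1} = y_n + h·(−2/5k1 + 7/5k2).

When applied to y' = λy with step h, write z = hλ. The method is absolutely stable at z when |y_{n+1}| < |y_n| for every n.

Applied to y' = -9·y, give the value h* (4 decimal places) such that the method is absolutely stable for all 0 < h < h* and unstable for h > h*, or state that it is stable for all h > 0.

(-2.5000,0); λ=-9 ⇒ h* = (5/2)/9 = 0.2778.

Test eqn y'=λy, z=hλ:
  k1=λy_n ⇒ h·k1=z·y_n;  k2=λ(1+2/7z)y_n ⇒ h·k2=z(1+2/7z)y_n
  y_{n+1}/y_n = 1 − 2/5z + 7/5z(1+2/7z) = 1 + z + 2/5z²
  ⇒ R(z) = 1 + z + 2/5z².

Find x<0 with |R(x)|<1.
x=-1.49: |R|=0.3980
R=1: x+2/5x²=0 ⇒ x=−5/2=-2.5000; min R=1−1/(4·2/5)=0.3750>−1
Confirm numerically:
  x=-1.931: |R|=0.56050 <1
  x=-1.650: |R|=0.43900 <1
  x=-1.201: |R|=0.37596 <1
  x=-2.880: |R|=1.43776 >1
  x=-2.814: |R|=1.35344 >1
Stable set (-2.5000, 0).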